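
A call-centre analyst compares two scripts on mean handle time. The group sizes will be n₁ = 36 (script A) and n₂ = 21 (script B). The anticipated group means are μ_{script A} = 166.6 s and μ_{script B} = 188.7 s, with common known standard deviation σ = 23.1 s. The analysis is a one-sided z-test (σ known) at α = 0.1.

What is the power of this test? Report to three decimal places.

Power ≈ 0.986

Standardized effect: d = |μ_{script A} − μ_{script B}| / σ = |166.6 − 188.7| / 23.1 = 0.9567
Noncentrality parameter: δ = d / √(1/n₁ + 1/n₂) = 0.9567 / √(1/36 + 1/21) = 3.4842
Critical value for a one-sided test at α = 0.1: z_α = 1.282.
Power = P(Z > 1.282 − δ) = Φ(2.203) = 0.9862.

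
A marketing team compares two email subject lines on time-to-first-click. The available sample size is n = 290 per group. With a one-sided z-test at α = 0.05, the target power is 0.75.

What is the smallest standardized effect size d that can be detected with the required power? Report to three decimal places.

Need Φ(δ − 1.645) = 0.75, so δ = 1.645 + 0.674 = 2.319.
δ = d·√(n/2) ⇒ d = δ/√(n/2) = 2.319/√(290/2) = 0.1926.

d ≈ 0.193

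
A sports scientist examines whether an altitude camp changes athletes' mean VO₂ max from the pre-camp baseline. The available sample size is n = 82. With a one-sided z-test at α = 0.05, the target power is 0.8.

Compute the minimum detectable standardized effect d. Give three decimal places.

Required noncentrality: δ = z_{0.05} + z_{0.20} = 1.645 + 0.842 = 2.486.
δ = d·√n ⇒ d = δ/√n = 2.486/√82 = 0.2746.

d ≈ 0.275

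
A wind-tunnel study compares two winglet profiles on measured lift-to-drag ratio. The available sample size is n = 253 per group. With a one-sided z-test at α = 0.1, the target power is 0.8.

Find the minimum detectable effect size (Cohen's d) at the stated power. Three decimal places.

d ≈ 0.189

Need Φ(δ − 1.282) = 0.8, so δ = 1.282 + 0.842 = 2.123.
δ = d·√(n/2) ⇒ d = δ/√(n/2) = 2.123/√(253/2) = 0.1888.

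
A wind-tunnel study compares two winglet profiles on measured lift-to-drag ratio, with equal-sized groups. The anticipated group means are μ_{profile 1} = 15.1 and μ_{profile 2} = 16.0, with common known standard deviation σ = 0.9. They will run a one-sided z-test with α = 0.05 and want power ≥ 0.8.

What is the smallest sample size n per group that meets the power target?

n = 13 per group

Standardized effect: d = |μ_{profile 1} − μ_{profile 2}| / σ = |15.1 − 16.0| / 0.9 = 1.0000
For power 0.8 need Φ(δ − z_{0.05}) = 0.8, so δ = z_{0.05} + z_{0.20} = 1.645 + 0.842 = 2.486.
δ = d·√(n/2) ⇒ n = 2(δ/d)² = 2 × (2.486 / 1.0000)² = 12.37.
Round up to the next whole unit.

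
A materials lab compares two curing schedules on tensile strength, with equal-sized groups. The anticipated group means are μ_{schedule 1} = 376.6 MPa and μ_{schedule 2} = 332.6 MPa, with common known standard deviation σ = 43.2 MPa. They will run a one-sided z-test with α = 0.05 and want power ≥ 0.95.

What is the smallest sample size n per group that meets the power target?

Standardized effect: d = |μ_{schedule 1} − μ_{schedule 2}| / σ = |376.6 − 332.6| / 43.2 = 1.0185
For power 0.95 need Φ(δ − z_{0.05}) = 0.95, so δ = z_{0.05} + z_{0.05} = 1.645 + 1.645 = 3.290.
δ = d·√(n/2) ⇒ n = 2(δ/d)² = 2 × (3.290 / 1.0185)² = 20.86.
Rounding up, n = 21 per group.

n = 21 per group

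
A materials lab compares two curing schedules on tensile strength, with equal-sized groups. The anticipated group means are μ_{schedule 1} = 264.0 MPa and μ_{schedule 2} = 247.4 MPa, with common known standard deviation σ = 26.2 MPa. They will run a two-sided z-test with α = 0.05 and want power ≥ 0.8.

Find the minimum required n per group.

n = 40 per group

Standardized effect: d = |μ_{schedule 1} − μ_{schedule 2}| / σ = |264.0 − 247.4| / 26.2 = 0.6336
For power 0.8 need Φ(δ − z_{0.025}) = 0.8, so δ = z_{0.025} + z_{0.20} = 1.960 + 0.842 = 2.802.
(For δ > 0 the lower-tail rejection region contributes negligibly to power, so the one-term inversion is standard.)
δ = d·√(n/2) ⇒ n = 2(δ/d)² = 2 × (2.802 / 0.6336)² = 39.10.
Rounding up, n = 40 per group.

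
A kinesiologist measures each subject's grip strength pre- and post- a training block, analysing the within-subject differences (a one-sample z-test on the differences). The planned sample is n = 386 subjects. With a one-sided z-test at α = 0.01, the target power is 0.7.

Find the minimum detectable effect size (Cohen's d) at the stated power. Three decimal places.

d ≈ 0.145

Required noncentrality: δ = z_{0.01} + z_{0.30} = 2.326 + 0.524 = 2.851.
δ = d·√n ⇒ d = δ/√n = 2.851/√386 = 0.1451.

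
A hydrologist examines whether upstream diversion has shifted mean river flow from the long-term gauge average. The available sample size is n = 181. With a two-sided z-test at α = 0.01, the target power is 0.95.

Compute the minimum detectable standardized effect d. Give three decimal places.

Need Φ(δ − 2.576) = 0.95, so δ = 2.576 + 1.645 = 4.221.
(The second rejection-region term Φ(−δ − z_{α/2}) is negligible and dropped.)
δ = d·√n ⇒ d = δ/√n = 4.221/√181 = 0.3137.

d ≈ 0.314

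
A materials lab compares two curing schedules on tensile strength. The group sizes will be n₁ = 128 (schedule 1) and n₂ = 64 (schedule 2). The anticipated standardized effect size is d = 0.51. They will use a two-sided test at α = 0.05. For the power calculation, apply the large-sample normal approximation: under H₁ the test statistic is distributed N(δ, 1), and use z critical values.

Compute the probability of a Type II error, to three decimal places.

Noncentrality parameter: δ = d / √(1/n₁ + 1/n₂) = 0.51 / √(1/128 + 1/64) = 3.3313
Critical value for a two-sided test at α = 0.05: z_{α/2} = 1.960.
Power = Φ(δ − 1.960) + Φ(−δ − 1.960) = Φ(1.371) + Φ(-5.291) = 0.9149 + 0.0000 = 0.9149.
Type II error: β = 1 − power = 1 − 0.9149 = 0.0851.

β ≈ 0.085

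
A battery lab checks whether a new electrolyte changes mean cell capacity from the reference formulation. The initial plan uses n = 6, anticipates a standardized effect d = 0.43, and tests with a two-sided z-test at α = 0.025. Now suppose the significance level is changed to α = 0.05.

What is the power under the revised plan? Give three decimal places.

Power ≈ 0.184

δ = d·√n = 0.43 × √6 = 1.0533 (unchanged). New critical value: z_{0.025} = 1.960.
Revised power = Φ(δ − 1.960) + Φ(−δ − 1.960) = Φ(-0.907) + Φ(-3.013) = 0.1823 + 0.0013 = 0.1836.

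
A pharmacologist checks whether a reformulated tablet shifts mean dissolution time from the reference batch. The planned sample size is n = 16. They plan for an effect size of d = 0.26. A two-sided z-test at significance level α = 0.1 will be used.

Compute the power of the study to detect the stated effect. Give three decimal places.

Noncentrality parameter: λ = d·√n = 0.26 × √16 = 1.0400
Two-sided α = 0.1 → critical value z_{0.05} = 1.645.
Power = Φ(λ − 1.645) + Φ(−λ − 1.645) = Φ(-0.605) + Φ(-2.685) = 0.2726 + 0.0036 = 0.2763.

Power ≈ 0.276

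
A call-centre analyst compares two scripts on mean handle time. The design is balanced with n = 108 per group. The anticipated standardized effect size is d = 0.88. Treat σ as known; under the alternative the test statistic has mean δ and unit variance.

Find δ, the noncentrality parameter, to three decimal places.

The noncentrality parameter scales effect size by the design's sample-size factor: δ = d·√(n/2) = 0.88 × √(108/2) = 6.4667

δ ≈ 6.467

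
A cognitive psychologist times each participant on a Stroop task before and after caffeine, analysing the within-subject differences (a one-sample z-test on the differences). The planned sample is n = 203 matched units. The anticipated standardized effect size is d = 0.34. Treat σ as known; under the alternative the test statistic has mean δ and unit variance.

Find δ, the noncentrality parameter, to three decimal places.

The noncentrality parameter scales effect size by the design's sample-size factor: δ = d·√n = 0.34 × √203 = 4.8443

δ ≈ 4.844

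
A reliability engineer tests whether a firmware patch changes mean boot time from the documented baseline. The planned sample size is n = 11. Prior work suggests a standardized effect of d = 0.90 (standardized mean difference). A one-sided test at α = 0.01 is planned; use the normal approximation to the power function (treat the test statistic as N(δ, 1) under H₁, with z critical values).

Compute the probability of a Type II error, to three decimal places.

β ≈ 0.255

Noncentrality parameter: δ = d·√n = 0.90 × √11 = 2.9850
Critical value for a one-sided test at α = 0.01: z_α = 2.326.
Power = P(Z > 2.326 − δ) = Φ(0.659) = 0.7449.
Type II error: β = 1 − power = 1 − 0.7449 = 0.2551.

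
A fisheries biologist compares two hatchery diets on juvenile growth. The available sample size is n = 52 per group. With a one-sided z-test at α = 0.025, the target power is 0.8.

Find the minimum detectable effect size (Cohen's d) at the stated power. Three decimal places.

Need Φ(δ − 1.960) = 0.8, so δ = 1.960 + 0.842 = 2.802.
δ = d·√(n/2) ⇒ d = δ/√(n/2) = 2.802/√(52/2) = 0.5494.

d ≈ 0.549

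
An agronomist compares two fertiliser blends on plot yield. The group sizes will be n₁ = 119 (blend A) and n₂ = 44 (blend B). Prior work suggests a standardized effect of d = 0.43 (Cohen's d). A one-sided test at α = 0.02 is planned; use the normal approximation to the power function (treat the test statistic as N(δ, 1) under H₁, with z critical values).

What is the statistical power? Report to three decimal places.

Power ≈ 0.649

Noncentrality parameter: δ = d / √(1/n₁ + 1/n₂) = 0.43 / √(1/119 + 1/44) = 2.4371
One-sided α = 0.02 → critical value z_{0.02} = 2.054.
Power = P(Z > 2.054 − δ) = Φ(0.383) = 0.6493.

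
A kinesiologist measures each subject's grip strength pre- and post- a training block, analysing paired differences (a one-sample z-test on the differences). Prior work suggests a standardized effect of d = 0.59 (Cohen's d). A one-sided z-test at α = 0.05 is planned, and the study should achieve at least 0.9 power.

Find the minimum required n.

For power 0.9 need Φ(δ − z_{0.05}) = 0.9, so δ = z_{0.05} + z_{0.10} = 1.645 + 1.282 = 2.926.
δ = d·√n ⇒ n = (δ/d)² = (2.926 / 0.59)² = 24.60.
Rounding up, n = 25.

n = 25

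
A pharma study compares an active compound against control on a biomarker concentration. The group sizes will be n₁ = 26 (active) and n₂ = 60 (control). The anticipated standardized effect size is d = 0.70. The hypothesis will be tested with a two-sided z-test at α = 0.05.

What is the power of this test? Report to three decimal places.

Power ≈ 0.846

Noncentrality parameter: δ = d / √(1/n₁ + 1/n₂) = 0.70 / √(1/26 + 1/60) = 2.9813
Critical value for a two-sided test at α = 0.05: z_{α/2} = 1.960.
Power = Φ(δ − 1.960) + Φ(−δ − 1.960) = Φ(1.021) + Φ(-4.941) = 0.8465 + 0.0000 = 0.8465.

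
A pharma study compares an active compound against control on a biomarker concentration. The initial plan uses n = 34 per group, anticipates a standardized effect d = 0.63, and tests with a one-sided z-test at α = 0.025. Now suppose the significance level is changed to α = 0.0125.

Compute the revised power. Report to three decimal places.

Power ≈ 0.639

δ = d·√(n/2) = 0.63 × √(34/2) = 2.5976 (unchanged). New critical value: z_{0.0125} = 2.241.
Revised power = P(Z > 2.241 − δ) = Φ(0.356) = 0.6391.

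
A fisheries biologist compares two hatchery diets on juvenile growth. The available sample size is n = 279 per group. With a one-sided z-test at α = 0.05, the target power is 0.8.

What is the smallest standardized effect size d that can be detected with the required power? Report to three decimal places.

Required noncentrality: δ = z_{0.05} + z_{0.20} = 1.645 + 0.842 = 2.486.
δ = d·√(n/2) ⇒ d = δ/√(n/2) = 2.486/√(279/2) = 0.2105.

d ≈ 0.211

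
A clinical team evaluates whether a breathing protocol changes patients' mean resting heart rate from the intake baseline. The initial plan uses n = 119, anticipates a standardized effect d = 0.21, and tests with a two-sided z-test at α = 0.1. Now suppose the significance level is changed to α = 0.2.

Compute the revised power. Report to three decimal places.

Power ≈ 0.844

δ = d·√n = 0.21 × √119 = 2.2908 (unchanged). New critical value: z_{0.1} = 1.282.
Revised power = Φ(δ − 1.282) + Φ(−δ − 1.282) = Φ(1.009) + Φ(-3.572) = 0.8436 + 0.0002 = 0.8438.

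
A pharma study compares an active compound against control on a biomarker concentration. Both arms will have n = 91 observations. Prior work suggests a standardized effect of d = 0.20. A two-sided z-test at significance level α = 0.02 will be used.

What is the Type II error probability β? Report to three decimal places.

β ≈ 0.836

Noncentrality parameter: δ = d·√(n/2) = 0.20 × √(91/2) = 1.3491
Critical value for a two-sided test at α = 0.02: z_{α/2} = 2.326.
Power = Φ(δ − 2.326) + Φ(−δ − 2.326) = Φ(-0.977) + Φ(-3.675) = 0.1642 + 0.0001 = 0.1643.
Type II error: β = 1 − power = 1 − 0.1643 = 0.8357.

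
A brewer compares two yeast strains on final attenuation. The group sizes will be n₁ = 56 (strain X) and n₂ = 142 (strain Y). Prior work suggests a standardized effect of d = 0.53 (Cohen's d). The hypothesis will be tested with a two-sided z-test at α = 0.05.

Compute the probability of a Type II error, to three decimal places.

β ≈ 0.081

Noncentrality parameter: δ = d / √(1/n₁ + 1/n₂) = 0.53 / √(1/56 + 1/142) = 3.3588
Critical value for a two-sided test at α = 0.05: z_{α/2} = 1.960.
Power = Φ(δ − 1.960) + Φ(−δ − 1.960) = Φ(1.399) + Φ(-5.319) = 0.9191 + 0.0000 = 0.9191.
Type II error: β = 1 − power = 1 − 0.9191 = 0.0809.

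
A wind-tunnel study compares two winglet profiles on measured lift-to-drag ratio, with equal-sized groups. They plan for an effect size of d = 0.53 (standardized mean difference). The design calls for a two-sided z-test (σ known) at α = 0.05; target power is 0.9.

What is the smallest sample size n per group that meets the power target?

n = 75 per group

For power 0.9 need Φ(δ − z_{0.025}) = 0.9, so δ = z_{0.025} + z_{0.10} = 1.960 + 1.282 = 3.242.
(For δ > 0 the lower-tail rejection region contributes negligibly to power, so the one-term inversion is standard.)
δ = d·√(n/2) ⇒ n = 2(δ/d)² = 2 × (3.242 / 0.53)² = 74.81.
Rounding up, n = 75 per group.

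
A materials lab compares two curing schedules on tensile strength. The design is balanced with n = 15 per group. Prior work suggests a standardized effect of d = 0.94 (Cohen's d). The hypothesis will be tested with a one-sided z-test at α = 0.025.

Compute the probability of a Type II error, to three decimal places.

β ≈ 0.269

Noncentrality parameter: δ = d·√(n/2) = 0.94 × √(15/2) = 2.5743
One-sided α = 0.025 → critical value z_{0.025} = 1.960.
Power = Φ(δ − 1.960) = Φ(0.614) = 0.7305.
Type II error: β = 1 − power = 1 − 0.7305 = 0.2695.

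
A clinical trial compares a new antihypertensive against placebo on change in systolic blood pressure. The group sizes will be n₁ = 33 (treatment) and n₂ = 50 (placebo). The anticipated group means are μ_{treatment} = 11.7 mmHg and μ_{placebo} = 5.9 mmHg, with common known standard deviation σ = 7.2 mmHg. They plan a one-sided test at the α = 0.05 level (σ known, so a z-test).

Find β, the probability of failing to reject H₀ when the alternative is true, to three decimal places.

β ≈ 0.026

Standardized effect: d = |μ_{treatment} − μ_{placebo}| / σ = |11.7 − 5.9| / 7.2 = 0.8056
Noncentrality parameter: δ = d / √(1/n₁ + 1/n₂) = 0.8056 / √(1/33 + 1/50) = 3.5917
Critical value for a one-sided test at α = 0.05: z_α = 1.645.
Power = P(Z > 1.645 − δ) = Φ(1.947) = 0.9742.
Type II error: β = 1 − power = 1 − 0.9742 = 0.0258.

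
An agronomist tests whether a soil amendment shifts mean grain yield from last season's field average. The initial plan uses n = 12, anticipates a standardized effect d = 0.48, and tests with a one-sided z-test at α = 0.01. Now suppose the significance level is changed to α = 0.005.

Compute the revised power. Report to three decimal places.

Power ≈ 0.181

δ = d·√n = 0.48 × √12 = 1.6628 (unchanged). New critical value: z_{0.005} = 2.576.
Revised power = P(Z > 2.576 − δ) = Φ(-0.913) = 0.1806.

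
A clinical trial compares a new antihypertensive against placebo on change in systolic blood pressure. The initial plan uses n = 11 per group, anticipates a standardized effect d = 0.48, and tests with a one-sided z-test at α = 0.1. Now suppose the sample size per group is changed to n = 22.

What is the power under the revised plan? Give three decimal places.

With n = 22 per group: δ = d·√(n/2) = 0.48 × √(22/2) = 1.5920. Critical value z_{0.1} = 1.282.
Revised power = Φ(δ − 1.282) = Φ(0.310) = 0.6219.

Power ≈ 0.622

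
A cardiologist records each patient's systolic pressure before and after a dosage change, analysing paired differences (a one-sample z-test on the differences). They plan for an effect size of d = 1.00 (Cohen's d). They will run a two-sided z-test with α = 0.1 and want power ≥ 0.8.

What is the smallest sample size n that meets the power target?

n = 7

Set Φ(δ − 1.645) = 0.8; then δ − 1.645 = Φ⁻¹(0.8) = 0.842, giving δ = 2.486.
(The Φ(−δ − z_{α/2}) term is vanishingly small for δ > 0 and is dropped in the standard sample-size formula.)
δ = d·√n ⇒ n = (δ/d)² = (2.486 / 1.00)² = 6.18.
Round up to the next whole unit.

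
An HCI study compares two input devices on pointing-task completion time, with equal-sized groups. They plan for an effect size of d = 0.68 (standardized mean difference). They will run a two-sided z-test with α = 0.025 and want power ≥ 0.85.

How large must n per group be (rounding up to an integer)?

For power 0.85 need Φ(δ − z_{0.0125}) = 0.85, so δ = z_{0.0125} + z_{0.15} = 2.241 + 1.036 = 3.278.
(The Φ(−δ − z_{α/2}) term is vanishingly small for δ > 0 and is dropped in the standard sample-size formula.)
δ = d·√(n/2) ⇒ n = 2(δ/d)² = 2 × (3.278 / 0.68)² = 46.47.
Round up to the next whole unit.

n = 47 per group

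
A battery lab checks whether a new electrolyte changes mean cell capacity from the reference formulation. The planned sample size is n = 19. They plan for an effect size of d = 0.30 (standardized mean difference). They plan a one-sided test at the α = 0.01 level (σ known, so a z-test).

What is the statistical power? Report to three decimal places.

Power ≈ 0.154

Noncentrality parameter: δ = d·√n = 0.30 × √19 = 1.3077
One-sided α = 0.01 → critical value z_{0.01} = 2.326.
Power = Φ(δ − 2.326) = Φ(-1.019) = 0.1542.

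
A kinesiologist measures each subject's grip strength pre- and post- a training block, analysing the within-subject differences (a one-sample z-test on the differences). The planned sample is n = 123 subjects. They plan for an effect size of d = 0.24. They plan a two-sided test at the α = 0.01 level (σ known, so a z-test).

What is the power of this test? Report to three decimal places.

Noncentrality parameter: δ = d·√n = 0.24 × √123 = 2.6617
Two-sided α = 0.01 → critical value z_{0.005} = 2.576.
Power = Φ(δ − 2.576) + Φ(−δ − 2.576) = Φ(0.086) + Φ(-5.238) = 0.5342 + 0.0000 = 0.5342.

Power ≈ 0.534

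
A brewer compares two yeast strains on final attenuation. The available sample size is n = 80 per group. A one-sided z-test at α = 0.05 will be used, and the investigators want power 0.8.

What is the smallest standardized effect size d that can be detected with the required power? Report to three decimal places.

d ≈ 0.393

Required noncentrality: δ = z_{0.05} + z_{0.20} = 1.645 + 0.842 = 2.486.
δ = d·√(n/2) ⇒ d = δ/√(n/2) = 2.486/√(80/2) = 0.3931.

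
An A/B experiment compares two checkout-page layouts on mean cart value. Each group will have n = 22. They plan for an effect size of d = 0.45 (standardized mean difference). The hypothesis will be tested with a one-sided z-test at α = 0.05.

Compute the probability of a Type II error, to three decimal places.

Noncentrality parameter: δ = d·√(n/2) = 0.45 × √(22/2) = 1.4925
One-sided α = 0.05 → critical value z_{0.05} = 1.645.
Power = P(Z > 1.645 − δ) = Φ(-0.152) = 0.4394.
Type II error: β = 1 − power = 1 − 0.4394 = 0.5606.

β ≈ 0.561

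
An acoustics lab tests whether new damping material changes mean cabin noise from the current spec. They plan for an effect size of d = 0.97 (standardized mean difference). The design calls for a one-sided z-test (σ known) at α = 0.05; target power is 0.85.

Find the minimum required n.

n = 8

Set Φ(δ − 1.645) = 0.85; then δ − 1.645 = Φ⁻¹(0.85) = 1.036, giving δ = 2.681.
δ = d·√n ⇒ n = (δ/d)² = (2.681 / 0.97)² = 7.64.
Round up to the next whole unit.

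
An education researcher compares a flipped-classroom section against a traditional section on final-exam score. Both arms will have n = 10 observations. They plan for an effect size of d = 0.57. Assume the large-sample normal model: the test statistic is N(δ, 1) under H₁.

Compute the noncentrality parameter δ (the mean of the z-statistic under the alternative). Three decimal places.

The noncentrality parameter scales effect size by the design's sample-size factor: δ = d·√(n/2) = 0.57 × √(10/2) = 1.2746

δ ≈ 1.275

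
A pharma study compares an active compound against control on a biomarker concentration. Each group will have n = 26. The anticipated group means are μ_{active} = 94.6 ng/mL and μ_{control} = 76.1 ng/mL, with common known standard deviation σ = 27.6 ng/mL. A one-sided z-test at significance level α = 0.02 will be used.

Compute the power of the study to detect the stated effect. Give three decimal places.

Standardized effect: d = |μ_{active} − μ_{control}| / σ = |94.6 − 76.1| / 27.6 = 0.6703
Noncentrality parameter: δ = d·√(n/2) = 0.6703 × √(26/2) = 2.4168
Critical value for a one-sided test at α = 0.02: z_α = 2.054.
Power = P(Z > 2.054 − δ) = Φ(0.363) = 0.6417.

Power ≈ 0.642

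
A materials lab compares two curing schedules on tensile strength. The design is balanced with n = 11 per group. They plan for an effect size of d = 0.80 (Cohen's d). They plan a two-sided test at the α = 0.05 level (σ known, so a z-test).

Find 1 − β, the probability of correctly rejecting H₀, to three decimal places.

Noncentrality parameter: δ = d·√(n/2) = 0.80 × √(11/2) = 1.8762
Two-sided α = 0.05 → critical value z_{0.025} = 1.960.
Power = Φ(δ − 1.960) + Φ(−δ − 1.960) = Φ(-0.084) + Φ(-3.836) = 0.4666 + 0.0001 = 0.4667.

Power ≈ 0.467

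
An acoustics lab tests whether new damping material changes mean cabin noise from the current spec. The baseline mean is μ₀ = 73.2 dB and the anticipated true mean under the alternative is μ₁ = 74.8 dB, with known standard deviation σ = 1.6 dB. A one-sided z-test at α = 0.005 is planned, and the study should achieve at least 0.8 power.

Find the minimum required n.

Standardized effect: d = |μ₁ − μ₀| / σ = |74.8 − 73.2| / 1.6 = 1.0000
Set Φ(δ − 2.576) = 0.8; then δ − 2.576 = Φ⁻¹(0.8) = 0.842, giving δ = 3.417.
δ = d·√n ⇒ n = (δ/d)² = (3.417 / 1.0000)² = 11.68.
Round up to the next whole unit.

n = 12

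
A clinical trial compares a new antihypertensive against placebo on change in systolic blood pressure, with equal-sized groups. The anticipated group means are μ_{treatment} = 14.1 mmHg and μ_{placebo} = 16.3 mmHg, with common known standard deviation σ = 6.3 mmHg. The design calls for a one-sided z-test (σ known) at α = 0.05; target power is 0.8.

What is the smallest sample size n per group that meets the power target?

Standardized effect: d = |μ_{treatment} − μ_{placebo}| / σ = |14.1 − 16.3| / 6.3 = 0.3492
For power 0.8 need Φ(δ − z_{0.05}) = 0.8, so δ = z_{0.05} + z_{0.20} = 1.645 + 0.842 = 2.486.
δ = d·√(n/2) ⇒ n = 2(δ/d)² = 2 × (2.486 / 0.3492)² = 101.40.
Rounding up, n = 102 per group.

n = 102 per group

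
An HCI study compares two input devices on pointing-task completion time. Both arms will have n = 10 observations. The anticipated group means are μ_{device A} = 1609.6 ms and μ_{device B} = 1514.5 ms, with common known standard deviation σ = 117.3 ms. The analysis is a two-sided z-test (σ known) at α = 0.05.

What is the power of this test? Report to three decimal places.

Standardized effect: d = |μ_{device A} − μ_{device B}| / σ = |1609.6 − 1514.5| / 117.3 = 0.8107
Noncentrality parameter: δ = d·√(n/2) = 0.8107 × √(10/2) = 1.8129
Two-sided α = 0.05 → critical value z_{0.025} = 1.960.
Power = Φ(δ − 1.960) + Φ(−δ − 1.960) = Φ(-0.147) + Φ(-3.773) = 0.4415 + 0.0001 = 0.4416.

Power ≈ 0.442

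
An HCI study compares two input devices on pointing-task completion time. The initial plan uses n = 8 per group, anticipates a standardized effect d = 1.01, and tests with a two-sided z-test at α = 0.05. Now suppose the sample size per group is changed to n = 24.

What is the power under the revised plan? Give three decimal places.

Power ≈ 0.938

With n = 24 per group: δ = d·√(n/2) = 1.01 × √(24/2) = 3.4987. Critical value z_{0.025} = 1.960.
Revised power = Φ(δ − 1.960) + Φ(−δ − 1.960) = Φ(1.539) + Φ(-5.459) = 0.9381 + 0.0000 = 0.9381.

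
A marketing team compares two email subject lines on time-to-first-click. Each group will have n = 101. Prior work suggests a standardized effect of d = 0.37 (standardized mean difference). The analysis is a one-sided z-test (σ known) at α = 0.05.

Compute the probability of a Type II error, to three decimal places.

Noncentrality parameter: δ = d·√(n/2) = 0.37 × √(101/2) = 2.6293
One-sided α = 0.05 → critical value z_{0.05} = 1.645.
Power = P(Z > 1.645 − δ) = Φ(0.984) = 0.8376.
Type II error: β = 1 − power = 1 − 0.8376 = 0.1624.

β ≈ 0.162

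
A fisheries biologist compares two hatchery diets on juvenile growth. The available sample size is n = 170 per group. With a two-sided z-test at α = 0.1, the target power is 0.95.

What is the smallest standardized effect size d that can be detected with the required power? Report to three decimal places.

d ≈ 0.357

Required noncentrality: δ = z_{0.05} + z_{0.05} = 1.645 + 1.645 = 3.290.
(Lower-tail contribution to power is negligible for δ > 0.)
δ = d·√(n/2) ⇒ d = δ/√(n/2) = 3.290/√(170/2) = 0.3568.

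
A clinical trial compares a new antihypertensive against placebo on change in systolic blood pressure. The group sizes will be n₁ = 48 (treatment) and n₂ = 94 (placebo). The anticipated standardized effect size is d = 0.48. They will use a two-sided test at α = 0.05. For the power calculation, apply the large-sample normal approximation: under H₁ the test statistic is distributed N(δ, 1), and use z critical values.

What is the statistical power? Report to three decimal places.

Power ≈ 0.772

Noncentrality parameter: δ = d / √(1/n₁ + 1/n₂) = 0.48 / √(1/48 + 1/94) = 2.7057
Critical value for a two-sided test at α = 0.05: z_{α/2} = 1.960.
Power = Φ(δ − 1.960) + Φ(−δ − 1.960) = Φ(0.746) + Φ(-4.666) = 0.7721 + 0.0000 = 0.7721.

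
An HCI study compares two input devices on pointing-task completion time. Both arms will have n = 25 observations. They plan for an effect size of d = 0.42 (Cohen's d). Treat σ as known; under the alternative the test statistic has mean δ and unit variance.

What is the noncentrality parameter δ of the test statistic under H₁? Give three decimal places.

δ ≈ 1.485

The noncentrality parameter scales effect size by the design's sample-size factor: δ = d·√(n/2) = 0.42 × √(25/2) = 1.4849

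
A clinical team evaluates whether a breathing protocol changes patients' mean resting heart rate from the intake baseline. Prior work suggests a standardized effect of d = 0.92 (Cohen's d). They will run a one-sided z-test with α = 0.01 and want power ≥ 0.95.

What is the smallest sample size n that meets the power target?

Set Φ(δ − 2.326) = 0.95; then δ − 2.326 = Φ⁻¹(0.95) = 1.645, giving δ = 3.971.
δ = d·√n ⇒ n = (δ/d)² = (3.971 / 0.92)² = 18.63.
Round up to the next whole unit.

n = 19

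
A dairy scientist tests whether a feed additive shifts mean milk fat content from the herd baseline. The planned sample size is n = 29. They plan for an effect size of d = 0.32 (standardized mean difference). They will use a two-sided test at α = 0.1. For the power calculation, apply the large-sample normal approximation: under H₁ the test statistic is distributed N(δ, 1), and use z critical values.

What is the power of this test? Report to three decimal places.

Noncentrality parameter: δ = d·√n = 0.32 × √29 = 1.7233
Two-sided α = 0.1 → critical value z_{0.05} = 1.645.
Power = Φ(δ − 1.645) + Φ(−δ − 1.645) = Φ(0.078) + Φ(-3.368) = 0.5312 + 0.0004 = 0.5316.

Power ≈ 0.532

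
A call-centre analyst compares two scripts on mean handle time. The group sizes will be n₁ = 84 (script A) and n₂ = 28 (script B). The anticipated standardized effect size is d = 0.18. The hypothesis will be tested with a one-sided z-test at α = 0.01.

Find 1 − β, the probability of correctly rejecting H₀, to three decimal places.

Power ≈ 0.067

Noncentrality parameter: λ = d / √(1/n₁ + 1/n₂) = 0.18 / √(1/84 + 1/28) = 0.8249
Critical value for a one-sided test at α = 0.01: z_α = 2.326.
Power = P(Z > 2.326 − λ) = Φ(-1.501) = 0.0666.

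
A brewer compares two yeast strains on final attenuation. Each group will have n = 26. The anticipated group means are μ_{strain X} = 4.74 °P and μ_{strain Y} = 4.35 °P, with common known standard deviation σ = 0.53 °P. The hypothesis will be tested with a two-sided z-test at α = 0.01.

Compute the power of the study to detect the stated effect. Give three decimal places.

Standardized effect: d = |μ_{strain X} − μ_{strain Y}| / σ = |4.74 − 4.35| / 0.53 = 0.7358
Noncentrality parameter: δ = d·√(n/2) = 0.7358 × √(26/2) = 2.6531
Critical value for a two-sided test at α = 0.01: z_{α/2} = 2.576.
Power = Φ(δ − 2.576) + Φ(−δ − 2.576) = Φ(0.077) + Φ(-5.229) = 0.5308 + 0.0000 = 0.5308.

Power ≈ 0.531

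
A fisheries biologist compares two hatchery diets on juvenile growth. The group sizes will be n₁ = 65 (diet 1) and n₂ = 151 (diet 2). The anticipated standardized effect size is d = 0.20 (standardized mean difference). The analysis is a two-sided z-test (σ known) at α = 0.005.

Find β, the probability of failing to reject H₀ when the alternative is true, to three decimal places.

Noncentrality parameter: δ = d / √(1/n₁ + 1/n₂) = 0.20 / √(1/65 + 1/151) = 1.3482
Two-sided α = 0.005 → critical value z_{0.0025} = 2.807.
Power = Φ(δ − 2.807) + Φ(−δ − 2.807) = Φ(-1.459) + Φ(-4.155) = 0.0723 + 0.0000 = 0.0723.
Type II error: β = 1 − power = 1 − 0.0723 = 0.9277.

β ≈ 0.928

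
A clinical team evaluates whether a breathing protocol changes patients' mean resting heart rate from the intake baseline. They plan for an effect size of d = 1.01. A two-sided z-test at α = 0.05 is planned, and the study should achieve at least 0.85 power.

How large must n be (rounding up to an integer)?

For power 0.85 need Φ(δ − z_{0.025}) = 0.85, so δ = z_{0.025} + z_{0.15} = 1.960 + 1.036 = 2.996.
(Ignoring the negligible lower-tail rejection probability gives the usual closed-form inversion.)
δ = d·√n ⇒ n = (δ/d)² = (2.996 / 1.01)² = 8.80.
Round up to the next whole unit.

n = 9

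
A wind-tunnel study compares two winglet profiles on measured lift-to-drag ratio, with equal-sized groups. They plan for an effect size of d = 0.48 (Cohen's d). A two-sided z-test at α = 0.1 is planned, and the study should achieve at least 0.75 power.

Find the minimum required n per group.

n = 47 per group

Set Φ(δ − 1.645) = 0.75; then δ − 1.645 = Φ⁻¹(0.75) = 0.674, giving δ = 2.319.
(Ignoring the negligible lower-tail rejection probability gives the usual closed-form inversion.)
δ = d·√(n/2) ⇒ n = 2(δ/d)² = 2 × (2.319 / 0.48)² = 46.70.
Rounding up, n = 47 per group.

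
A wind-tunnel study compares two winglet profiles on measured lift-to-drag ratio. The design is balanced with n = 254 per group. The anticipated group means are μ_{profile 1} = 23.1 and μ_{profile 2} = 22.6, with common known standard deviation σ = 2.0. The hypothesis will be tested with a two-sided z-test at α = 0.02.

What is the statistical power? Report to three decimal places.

Power ≈ 0.688

Standardized effect: d = |μ_{profile 1} − μ_{profile 2}| / σ = |23.1 − 22.6| / 2.0 = 0.2500
Noncentrality parameter: δ = d·√(n/2) = 0.2500 × √(254/2) = 2.8174
Two-sided α = 0.02 → critical value z_{0.01} = 2.326.
Power = Φ(δ − 2.326) + Φ(−δ − 2.326) = Φ(0.491) + Φ(-5.144) = 0.6883 + 0.0000 = 0.6883.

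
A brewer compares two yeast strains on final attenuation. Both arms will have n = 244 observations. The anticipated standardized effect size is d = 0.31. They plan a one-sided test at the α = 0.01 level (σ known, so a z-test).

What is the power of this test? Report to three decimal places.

Power ≈ 0.864

Noncentrality parameter: δ = d·√(n/2) = 0.31 × √(244/2) = 3.4241
One-sided α = 0.01 → critical value z_{0.01} = 2.326.
Power = P(Z > 2.326 − δ) = Φ(1.098) = 0.8638.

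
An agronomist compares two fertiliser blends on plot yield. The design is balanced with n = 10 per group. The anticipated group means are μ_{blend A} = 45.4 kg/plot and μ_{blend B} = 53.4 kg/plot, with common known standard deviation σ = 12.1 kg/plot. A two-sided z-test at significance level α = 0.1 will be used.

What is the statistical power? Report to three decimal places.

Power ≈ 0.435

Standardized effect: d = |μ_{blend A} − μ_{blend B}| / σ = |45.4 − 53.4| / 12.1 = 0.6612
Noncentrality parameter: δ = d·√(n/2) = 0.6612 × √(10/2) = 1.4784
Two-sided α = 0.1 → critical value z_{0.05} = 1.645.
Power = Φ(δ − 1.645) + Φ(−δ − 1.645) = Φ(-0.166) + Φ(-3.123) = 0.4339 + 0.0009 = 0.4348.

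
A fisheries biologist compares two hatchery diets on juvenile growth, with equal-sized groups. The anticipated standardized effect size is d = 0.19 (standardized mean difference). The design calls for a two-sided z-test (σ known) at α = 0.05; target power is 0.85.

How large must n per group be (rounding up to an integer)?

For power 0.85 need Φ(δ − z_{0.025}) = 0.85, so δ = z_{0.025} + z_{0.15} = 1.960 + 1.036 = 2.996.
(For δ > 0 the lower-tail rejection region contributes negligibly to power, so the one-term inversion is standard.)
δ = d·√(n/2) ⇒ n = 2(δ/d)² = 2 × (2.996 / 0.19)² = 497.42.
Rounding up, n = 498 per group.

n = 498 per group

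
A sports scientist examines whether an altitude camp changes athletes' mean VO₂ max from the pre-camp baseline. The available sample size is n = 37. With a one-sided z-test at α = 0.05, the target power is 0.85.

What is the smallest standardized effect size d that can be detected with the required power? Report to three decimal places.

d ≈ 0.441

Required noncentrality: δ = z_{0.05} + z_{0.15} = 1.645 + 1.036 = 2.681.
δ = d·√n ⇒ d = δ/√n = 2.681/√37 = 0.4408.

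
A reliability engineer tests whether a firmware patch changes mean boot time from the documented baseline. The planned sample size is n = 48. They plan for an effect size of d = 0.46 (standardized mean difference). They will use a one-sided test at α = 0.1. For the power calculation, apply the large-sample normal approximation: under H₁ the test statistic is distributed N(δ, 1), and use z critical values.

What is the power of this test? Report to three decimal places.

Power ≈ 0.972

Noncentrality parameter: δ = d·√n = 0.46 × √48 = 3.1870
One-sided α = 0.1 → critical value z_{0.1} = 1.282.
Power = P(Z > 1.282 − δ) = Φ(1.905) = 0.9716.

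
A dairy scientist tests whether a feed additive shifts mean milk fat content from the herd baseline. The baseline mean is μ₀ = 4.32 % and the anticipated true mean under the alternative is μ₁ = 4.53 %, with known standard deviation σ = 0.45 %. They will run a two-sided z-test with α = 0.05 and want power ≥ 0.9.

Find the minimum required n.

Standardized effect: d = |μ₁ − μ₀| / σ = |4.53 − 4.32| / 0.45 = 0.4667
For power 0.9 need Φ(δ − z_{0.025}) = 0.9, so δ = z_{0.025} + z_{0.10} = 1.960 + 1.282 = 3.242.
(For δ > 0 the lower-tail rejection region contributes negligibly to power, so the one-term inversion is standard.)
δ = d·√n ⇒ n = (δ/d)² = (3.242 / 0.4667)² = 48.25.
Rounding up, n = 49.

n = 49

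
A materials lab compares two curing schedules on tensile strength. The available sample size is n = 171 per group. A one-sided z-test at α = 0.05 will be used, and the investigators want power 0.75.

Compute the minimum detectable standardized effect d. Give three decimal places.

Need Φ(δ − 1.645) = 0.75, so δ = 1.645 + 0.674 = 2.319.
δ = d·√(n/2) ⇒ d = δ/√(n/2) = 2.319/√(171/2) = 0.2508.

d ≈ 0.251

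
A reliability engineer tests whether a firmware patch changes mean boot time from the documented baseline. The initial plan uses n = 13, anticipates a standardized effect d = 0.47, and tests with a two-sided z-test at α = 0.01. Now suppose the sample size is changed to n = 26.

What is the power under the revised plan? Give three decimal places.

Power ≈ 0.429

With n = 26: δ = d·√n = 0.47 × √26 = 2.3965. Critical value z_{0.005} = 2.576.
Revised power = Φ(δ − 2.576) + Φ(−δ − 2.576) = Φ(-0.179) + Φ(-4.972) = 0.4289 + 0.0000 = 0.4289.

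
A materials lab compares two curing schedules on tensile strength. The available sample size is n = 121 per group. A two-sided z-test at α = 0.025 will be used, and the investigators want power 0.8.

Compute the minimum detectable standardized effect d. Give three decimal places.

d ≈ 0.396

Need Φ(δ − 2.241) = 0.8, so δ = 2.241 + 0.842 = 3.083.
(The second rejection-region term Φ(−δ − z_{α/2}) is negligible and dropped.)
δ = d·√(n/2) ⇒ d = δ/√(n/2) = 3.083/√(121/2) = 0.3964.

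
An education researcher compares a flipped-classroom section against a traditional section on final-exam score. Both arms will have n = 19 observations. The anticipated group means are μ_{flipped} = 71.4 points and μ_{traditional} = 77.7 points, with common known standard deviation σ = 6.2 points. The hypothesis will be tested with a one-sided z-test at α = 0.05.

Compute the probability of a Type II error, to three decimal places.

Standardized effect: d = |μ_{flipped} − μ_{traditional}| / σ = |71.4 − 77.7| / 6.2 = 1.0161
Noncentrality parameter: δ = d·√(n/2) = 1.0161 × √(19/2) = 3.1319
One-sided α = 0.05 → critical value z_{0.05} = 1.645.
Power = P(Z > 1.645 − δ) = Φ(1.487) = 0.9315.
Type II error: β = 1 − power = 1 − 0.9315 = 0.0685.

β ≈ 0.068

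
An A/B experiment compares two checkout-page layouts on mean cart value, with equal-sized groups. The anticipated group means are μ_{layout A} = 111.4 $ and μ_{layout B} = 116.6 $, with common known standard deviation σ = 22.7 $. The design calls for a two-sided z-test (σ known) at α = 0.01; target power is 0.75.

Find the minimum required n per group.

n = 403 per group

Standardized effect: d = |μ_{layout A} − μ_{layout B}| / σ = |111.4 − 116.6| / 22.7 = 0.2291
Set Φ(δ − 2.576) = 0.75; then δ − 2.576 = Φ⁻¹(0.75) = 0.674, giving δ = 3.250.
(For δ > 0 the lower-tail rejection region contributes negligibly to power, so the one-term inversion is standard.)
δ = d·√(n/2) ⇒ n = 2(δ/d)² = 2 × (3.250 / 0.2291)² = 402.65.
Rounding up, n = 403 per group.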